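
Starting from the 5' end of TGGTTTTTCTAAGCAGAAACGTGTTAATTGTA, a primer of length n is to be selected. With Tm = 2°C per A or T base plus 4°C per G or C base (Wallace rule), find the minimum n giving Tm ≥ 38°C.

n = 14

First 13 bases: TGGTTTTTCTAAG → Tm = 34°C (< 38°C)
First 14 bases: TGGTTTTTCTAAGC → Tm = 38°C (≥ 38°C)
Since every base adds ≥2°C, Tm only increases with n, so the threshold is first crossed at n = 14.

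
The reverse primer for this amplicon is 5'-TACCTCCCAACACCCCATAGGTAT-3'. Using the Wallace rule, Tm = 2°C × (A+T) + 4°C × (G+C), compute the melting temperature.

T=5, A=7, G=2, C=10
AT pairs contribute 12, GC pairs contribute 12.
Tm = 2×12 + 4×12 = 72°C

72°C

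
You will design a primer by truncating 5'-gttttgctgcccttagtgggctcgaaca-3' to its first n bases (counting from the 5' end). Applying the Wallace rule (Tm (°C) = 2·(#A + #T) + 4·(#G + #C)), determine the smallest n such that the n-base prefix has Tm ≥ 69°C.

First 22 bases: GTTTTGCTGCCCTTAGTGGGCT → Tm = 68°C (< 69°C)
First 23 bases: GTTTTGCTGCCCTTAGTGGGCTC → Tm = 72°C (≥ 69°C)
Each additional base adds 2°C (A/T) or 4°C (G/C), so Tm is non-decreasing in n; n = 23 is the first length to reach 69°C.

n = 23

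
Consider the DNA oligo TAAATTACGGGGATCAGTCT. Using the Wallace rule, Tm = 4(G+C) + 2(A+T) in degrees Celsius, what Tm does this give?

C=3, T=6, G=5, A=6
So N_AT = 12 and N_GC = 8.
Tm = 2(12) + 4(8) = 24 + 32 = 56°C

56°C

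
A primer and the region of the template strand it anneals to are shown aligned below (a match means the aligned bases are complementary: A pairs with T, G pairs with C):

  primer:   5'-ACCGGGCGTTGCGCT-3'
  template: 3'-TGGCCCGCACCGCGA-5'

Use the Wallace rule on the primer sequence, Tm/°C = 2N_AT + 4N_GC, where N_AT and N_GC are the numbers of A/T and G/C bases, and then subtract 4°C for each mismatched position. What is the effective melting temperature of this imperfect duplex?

48°C

Primer base counts: A=1, T=3, G=6, C=5 → A+T=4, G+C=11
Perfect-match Tm = 2(4) + 4(11) = 8 + 44 = 52°C
Mismatches (positions where the bases are not complementary): 1 (at position 10)
Effective Tm = 52 − 1×4 = 52 − 4 = 48°C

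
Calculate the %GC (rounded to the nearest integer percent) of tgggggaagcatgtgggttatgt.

52%

Counting bases: A=4, G=11, T=7, C=1
G+C = 11 + 1 = 12 out of 23 bases
%GC = 12/23 × 100 = 52.17% ≈ 52%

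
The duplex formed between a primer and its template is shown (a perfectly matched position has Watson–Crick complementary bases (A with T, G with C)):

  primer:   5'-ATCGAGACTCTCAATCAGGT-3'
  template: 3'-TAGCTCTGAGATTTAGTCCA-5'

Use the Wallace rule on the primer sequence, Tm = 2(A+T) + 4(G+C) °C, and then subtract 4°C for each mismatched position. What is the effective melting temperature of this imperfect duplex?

54°C

Primer base counts: A=6, T=5, G=4, C=5 → A+T=11, G+C=9
Perfect-match Tm = 2(11) + 4(9) = 22 + 36 = 58°C
Mismatches (positions where the bases are not complementary): 1 (at position 12)
Effective Tm = 58 − 1×4 = 58 − 4 = 54°C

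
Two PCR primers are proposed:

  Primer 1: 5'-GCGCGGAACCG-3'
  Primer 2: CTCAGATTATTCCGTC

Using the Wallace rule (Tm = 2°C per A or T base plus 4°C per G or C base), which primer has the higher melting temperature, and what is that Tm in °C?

Primer 1: A+T=2, G+C=9 → Tm = 2(2)+4(9) = 40°C
Primer 2: A+T=9, G+C=7 → Tm = 2(9)+4(7) = 46°C
40°C vs 46°C → primer 2 is higher.

Primer 2, 46°C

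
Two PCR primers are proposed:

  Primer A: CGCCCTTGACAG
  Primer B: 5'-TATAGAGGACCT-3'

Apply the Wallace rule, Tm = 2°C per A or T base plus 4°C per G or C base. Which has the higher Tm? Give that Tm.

Primer A, 40°C

Primer A: A+T=4, G+C=8 → Tm = 2(4)+4(8) = 40°C
Primer B: A+T=7, G+C=5 → Tm = 2(7)+4(5) = 34°C
40°C vs 34°C → primer A is higher.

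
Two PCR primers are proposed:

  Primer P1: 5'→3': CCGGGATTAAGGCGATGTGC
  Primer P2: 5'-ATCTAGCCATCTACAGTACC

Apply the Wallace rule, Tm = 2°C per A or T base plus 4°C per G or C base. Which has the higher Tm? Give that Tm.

Primer P1: A+T=8, G+C=12 → Tm = 2(8)+4(12) = 64°C
Primer P2: A+T=11, G+C=9 → Tm = 2(11)+4(9) = 58°C
64°C vs 58°C → primer P1 is higher.

Primer P1, 64°C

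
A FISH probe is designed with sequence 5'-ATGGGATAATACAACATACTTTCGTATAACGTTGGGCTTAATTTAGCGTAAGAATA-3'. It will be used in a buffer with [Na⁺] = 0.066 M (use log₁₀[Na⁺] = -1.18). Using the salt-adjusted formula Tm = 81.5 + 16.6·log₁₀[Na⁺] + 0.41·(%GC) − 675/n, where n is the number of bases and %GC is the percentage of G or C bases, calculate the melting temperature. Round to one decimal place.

Length n = 56. A=20, C=7, G=11, T=18
G+C = 18, so %GC = 18/56 × 100 = 32.143%
Salt term: 16.6 × (-1.18) = -19.588
GC term: 0.41 × 32.143 = 13.179; length term: −675/56 = −12.054
Tm = 81.5 + (-19.588) + 13.179 − 12.054 = 63.037 → 63.0°C

63.0°C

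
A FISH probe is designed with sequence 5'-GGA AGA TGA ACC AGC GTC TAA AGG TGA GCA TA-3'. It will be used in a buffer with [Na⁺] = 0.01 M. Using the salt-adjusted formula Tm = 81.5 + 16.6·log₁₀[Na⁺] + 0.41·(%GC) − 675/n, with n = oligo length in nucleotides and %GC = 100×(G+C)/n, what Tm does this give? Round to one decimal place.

Length n = 32. Counting bases: C=5, G=10, T=5, A=12
G+C = 15, so %GC = 15/32 × 100 = 46.875%
Salt term: 16.6 × (-2) = -33.2
GC term: 0.41 × 46.875 = 19.219; length term: −675/32 = −21.094
Tm = 81.5 + (-33.2) + 19.219 − 21.094 = 46.425 → 46.4°C

46.4°C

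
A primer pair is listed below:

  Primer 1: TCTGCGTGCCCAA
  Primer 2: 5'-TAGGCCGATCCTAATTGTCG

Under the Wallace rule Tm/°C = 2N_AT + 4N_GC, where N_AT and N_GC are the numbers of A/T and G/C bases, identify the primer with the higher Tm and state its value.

Primer 2, 60°C

Primer 1: A+T=5, G+C=8 → Tm = 2(5)+4(8) = 42°C
Primer 2: A+T=10, G+C=10 → Tm = 2(10)+4(10) = 60°C
42°C vs 60°C → primer 2 is higher.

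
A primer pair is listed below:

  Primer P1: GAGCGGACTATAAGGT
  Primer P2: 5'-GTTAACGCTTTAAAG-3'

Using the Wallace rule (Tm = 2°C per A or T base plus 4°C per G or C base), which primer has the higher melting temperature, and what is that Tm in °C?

Primer P1: A+T=8, G+C=8 → Tm = 2(8)+4(8) = 48°C
Primer P2: A+T=10, G+C=5 → Tm = 2(10)+4(5) = 40°C
48°C vs 40°C → primer P1 is higher.

Primer P1, 48°C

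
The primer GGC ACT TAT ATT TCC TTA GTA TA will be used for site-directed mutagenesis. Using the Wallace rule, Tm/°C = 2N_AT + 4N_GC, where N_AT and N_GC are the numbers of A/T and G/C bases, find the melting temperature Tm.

C=4, A=6, T=10, G=3
So N_AT = 16 and N_GC = 7.
Tm = 4·7 + 2·16 = 28 + 32 = 60°C

60°C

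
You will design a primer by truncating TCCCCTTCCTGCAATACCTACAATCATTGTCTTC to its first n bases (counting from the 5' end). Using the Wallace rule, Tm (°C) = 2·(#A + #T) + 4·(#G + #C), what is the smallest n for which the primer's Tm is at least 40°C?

n = 12

First 11 bases: TCCCCTTCCTG → Tm = 36°C (< 40°C)
First 12 bases: TCCCCTTCCTGC → Tm = 40°C (≥ 40°C)
Each additional base adds 2°C (A/T) or 4°C (G/C), so Tm is non-decreasing in n; n = 12 is the first length to reach 40°C.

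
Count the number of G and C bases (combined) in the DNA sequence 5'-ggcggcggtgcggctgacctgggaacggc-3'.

Scanning the sequence gives C=8, G=15, T=3, A=3.
G+C = 15 + 8 = 23

23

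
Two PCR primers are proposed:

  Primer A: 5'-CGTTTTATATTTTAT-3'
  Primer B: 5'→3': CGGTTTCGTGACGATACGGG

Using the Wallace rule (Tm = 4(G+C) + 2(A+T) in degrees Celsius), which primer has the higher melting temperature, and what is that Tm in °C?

Primer A: A+T=13, G+C=2 → Tm = 2(13)+4(2) = 34°C
Primer B: A+T=8, G+C=12 → Tm = 2(8)+4(12) = 64°C
34°C vs 64°C → primer B is higher.

Primer B, 64°C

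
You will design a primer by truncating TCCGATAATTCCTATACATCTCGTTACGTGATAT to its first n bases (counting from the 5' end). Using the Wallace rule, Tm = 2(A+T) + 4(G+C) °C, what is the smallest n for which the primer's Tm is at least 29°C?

n = 11

First 10 bases: TCCGATAATT → Tm = 26°C (< 29°C)
First 11 bases: TCCGATAATTC → Tm = 30°C (≥ 29°C)
Since every base adds ≥2°C, Tm only increases with n, so the threshold is first crossed at n = 11.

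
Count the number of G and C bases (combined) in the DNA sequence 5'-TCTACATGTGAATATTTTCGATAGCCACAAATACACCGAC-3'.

15

Base counts: G=5, C=10, T=11, A=14
Total G or C: 5 + 10 = 15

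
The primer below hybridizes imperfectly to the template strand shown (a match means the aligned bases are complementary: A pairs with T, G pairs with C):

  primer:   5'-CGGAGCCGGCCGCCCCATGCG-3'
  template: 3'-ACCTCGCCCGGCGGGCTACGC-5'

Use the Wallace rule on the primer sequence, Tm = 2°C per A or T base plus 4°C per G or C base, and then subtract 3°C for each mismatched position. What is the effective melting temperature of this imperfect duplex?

69°C

Primer base counts: A=2, T=1, G=8, C=10 → A+T=3, G+C=18
Perfect-match Tm = 2(3) + 4(18) = 6 + 72 = 78°C
Mismatches (positions where the bases are not complementary): 3 (at positions 1, 7, 16)
Effective Tm = 78 − 3×3 = 78 − 9 = 69°C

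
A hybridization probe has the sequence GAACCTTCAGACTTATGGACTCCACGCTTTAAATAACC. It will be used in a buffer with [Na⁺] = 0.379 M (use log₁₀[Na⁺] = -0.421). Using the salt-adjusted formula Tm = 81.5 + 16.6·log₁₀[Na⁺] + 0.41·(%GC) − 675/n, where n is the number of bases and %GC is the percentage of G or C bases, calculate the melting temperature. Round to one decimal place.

Length n = 38. Counting bases: A=12, C=11, G=5, T=10
G+C = 16, so %GC = 16/38 × 100 = 42.105%
Salt term: 16.6 × (-0.421) = -6.989
GC term: 0.41 × 42.105 = 17.263; length term: −675/38 = −17.763
Tm = 81.5 + (-6.989) + 17.263 − 17.763 = 74.011 → 74.0°C

74.0°C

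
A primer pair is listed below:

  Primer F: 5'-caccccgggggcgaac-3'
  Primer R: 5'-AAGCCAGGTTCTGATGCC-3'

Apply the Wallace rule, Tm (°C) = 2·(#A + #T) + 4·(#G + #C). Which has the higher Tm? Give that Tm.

Primer F: A+T=3, G+C=13 → Tm = 2(3)+4(13) = 58°C
Primer R: A+T=8, G+C=10 → Tm = 2(8)+4(10) = 56°C
58°C vs 56°C → primer F is higher.

Primer F, 58°C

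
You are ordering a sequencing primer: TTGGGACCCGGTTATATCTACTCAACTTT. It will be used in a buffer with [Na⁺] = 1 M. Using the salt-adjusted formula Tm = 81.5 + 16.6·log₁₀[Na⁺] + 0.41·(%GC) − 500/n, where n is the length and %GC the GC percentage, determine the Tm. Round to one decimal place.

Length n = 29. A=6, T=11, C=7, G=5
G+C = 12, so %GC = 12/29 × 100 = 41.379%
Salt term: 16.6 × (0) = 0
GC term: 0.41 × 41.379 = 16.965; length term: −500/29 = −17.241
Tm = 81.5 + (0) + 16.965 − 17.241 = 81.224 → 81.2°C

81.2°C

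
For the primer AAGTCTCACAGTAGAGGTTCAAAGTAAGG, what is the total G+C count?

T=6, C=4, A=11, G=8
G+C = 8 + 4 = 12

12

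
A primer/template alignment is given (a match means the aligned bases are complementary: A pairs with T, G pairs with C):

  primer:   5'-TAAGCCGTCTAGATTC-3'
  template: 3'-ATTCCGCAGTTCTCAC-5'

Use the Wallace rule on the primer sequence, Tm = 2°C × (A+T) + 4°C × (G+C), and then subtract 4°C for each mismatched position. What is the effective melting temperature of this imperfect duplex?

30°C

Primer base counts: A=4, T=5, G=3, C=4 → A+T=9, G+C=7
Perfect-match Tm = 2(9) + 4(7) = 18 + 28 = 46°C
Mismatches (positions where the bases are not complementary): 4 (at positions 5, 10, 14, 16)
Effective Tm = 46 − 4×4 = 46 − 16 = 30°C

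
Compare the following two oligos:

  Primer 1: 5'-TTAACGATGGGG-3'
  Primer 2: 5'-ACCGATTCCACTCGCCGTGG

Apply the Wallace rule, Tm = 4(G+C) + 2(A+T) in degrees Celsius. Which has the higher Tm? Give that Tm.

Primer 1: A+T=6, G+C=6 → Tm = 2(6)+4(6) = 36°C
Primer 2: A+T=7, G+C=13 → Tm = 2(7)+4(13) = 66°C
36°C vs 66°C → primer 2 is higher.

Primer 2, 66°C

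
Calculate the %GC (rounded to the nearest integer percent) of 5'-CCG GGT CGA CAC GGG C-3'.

81%

Scanning the sequence gives G=7, A=2, T=1, C=6.
G+C = 7 + 6 = 13 out of 16 bases
%GC = 13/16 × 100 = 81.25% ≈ 81%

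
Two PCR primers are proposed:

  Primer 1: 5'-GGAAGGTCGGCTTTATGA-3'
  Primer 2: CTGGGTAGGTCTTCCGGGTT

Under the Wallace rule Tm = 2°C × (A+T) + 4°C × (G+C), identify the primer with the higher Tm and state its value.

Primer 1: A+T=9, G+C=9 → Tm = 2(9)+4(9) = 54°C
Primer 2: A+T=8, G+C=12 → Tm = 2(8)+4(12) = 64°C
54°C vs 64°C → primer 2 is higher.

Primer 2, 64°C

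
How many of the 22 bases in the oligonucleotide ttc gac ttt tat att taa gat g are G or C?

5

Counting bases: C=2, T=11, G=3, A=6
Total G or C: 3 + 2 = 5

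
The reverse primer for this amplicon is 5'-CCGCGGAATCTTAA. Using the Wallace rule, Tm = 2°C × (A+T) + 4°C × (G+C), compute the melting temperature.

C=4, A=4, T=3, G=3
A+T = 7, G+C = 7
Tm = 2×7 + 4×7 = 42°C

42°C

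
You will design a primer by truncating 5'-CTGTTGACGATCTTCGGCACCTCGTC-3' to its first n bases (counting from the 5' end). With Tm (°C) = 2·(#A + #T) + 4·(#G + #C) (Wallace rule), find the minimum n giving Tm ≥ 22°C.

n = 8

First 7 bases: CTGTTGA → Tm = 20°C (< 22°C)
First 8 bases: CTGTTGAC → Tm = 24°C (≥ 22°C)
Since every base adds ≥2°C, Tm only increases with n, so the threshold is first crossed at n = 8.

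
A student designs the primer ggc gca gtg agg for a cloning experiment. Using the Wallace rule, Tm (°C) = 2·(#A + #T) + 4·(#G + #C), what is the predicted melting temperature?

Base counts: T=1, G=7, C=2, A=2
A+T = 3, G+C = 9
Tm = 4·9 + 2·3 = 36 + 6 = 42°C

42°C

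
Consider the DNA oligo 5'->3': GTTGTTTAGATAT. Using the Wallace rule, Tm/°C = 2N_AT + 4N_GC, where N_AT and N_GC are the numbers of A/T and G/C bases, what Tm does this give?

32°C

Counting bases: T=7, G=3, A=3, C=0
So N_AT = 10 and N_GC = 3.
Tm = 2×10 + 4×3 = 32°C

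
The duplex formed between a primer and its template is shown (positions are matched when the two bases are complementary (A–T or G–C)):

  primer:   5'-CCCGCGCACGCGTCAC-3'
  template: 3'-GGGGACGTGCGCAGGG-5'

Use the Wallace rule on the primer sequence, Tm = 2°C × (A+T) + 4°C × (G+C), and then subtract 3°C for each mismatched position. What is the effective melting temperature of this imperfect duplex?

Primer base counts: A=2, T=1, G=4, C=9 → A+T=3, G+C=13
Perfect-match Tm = 2(3) + 4(13) = 6 + 52 = 58°C
Mismatches (positions where the bases are not complementary): 3 (at positions 4, 5, 15)
Effective Tm = 58 − 3×3 = 58 − 9 = 49°C

49°C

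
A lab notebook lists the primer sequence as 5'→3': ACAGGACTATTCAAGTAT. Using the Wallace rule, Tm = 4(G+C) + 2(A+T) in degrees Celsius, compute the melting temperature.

Counting bases: G=3, T=5, C=3, A=7
A+T = 12, G+C = 6
Tm = 4·6 + 2·12 = 24 + 24 = 48°C

48°C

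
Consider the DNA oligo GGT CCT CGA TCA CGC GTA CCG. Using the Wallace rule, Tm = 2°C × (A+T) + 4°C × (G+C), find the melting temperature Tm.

70°C

A=3, G=6, T=4, C=8
So N_AT = 7 and N_GC = 14.
Tm = 2(7) + 4(14) = 14 + 56 = 70°C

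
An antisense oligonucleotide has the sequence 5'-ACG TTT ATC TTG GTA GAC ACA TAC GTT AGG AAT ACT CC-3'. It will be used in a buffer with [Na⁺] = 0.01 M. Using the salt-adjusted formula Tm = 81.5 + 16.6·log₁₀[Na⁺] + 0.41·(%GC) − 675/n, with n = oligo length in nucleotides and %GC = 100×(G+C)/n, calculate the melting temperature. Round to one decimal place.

46.7°C

Length n = 38. Base counts: G=7, C=8, T=12, A=11
G+C = 15, so %GC = 15/38 × 100 = 39.474%
Salt term: 16.6 × (-2) = -33.2
GC term: 0.41 × 39.474 = 16.184; length term: −675/38 = −17.763
Tm = 81.5 + (-33.2) + 16.184 − 17.763 = 46.721 → 46.7°C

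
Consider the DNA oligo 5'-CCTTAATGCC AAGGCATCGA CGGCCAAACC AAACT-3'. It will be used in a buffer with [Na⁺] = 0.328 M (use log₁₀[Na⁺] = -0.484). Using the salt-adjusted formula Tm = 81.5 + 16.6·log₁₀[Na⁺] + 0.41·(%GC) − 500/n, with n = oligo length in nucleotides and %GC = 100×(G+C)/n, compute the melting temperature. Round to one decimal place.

80.3°C

Length n = 35. Scanning the sequence gives A=12, T=5, C=12, G=6.
G+C = 18, so %GC = 18/35 × 100 = 51.429%
Salt term: 16.6 × (-0.484) = -8.034
GC term: 0.41 × 51.429 = 21.086; length term: −500/35 = −14.286
Tm = 81.5 + (-8.034) + 21.086 − 14.286 = 80.266 → 80.3°C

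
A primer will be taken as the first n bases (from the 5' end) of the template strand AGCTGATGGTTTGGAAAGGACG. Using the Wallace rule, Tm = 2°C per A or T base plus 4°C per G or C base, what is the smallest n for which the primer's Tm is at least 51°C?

n = 18

First 17 bases: AGCTGATGGTTTGGAAA → Tm = 48°C (< 51°C)
First 18 bases: AGCTGATGGTTTGGAAAG → Tm = 52°C (≥ 51°C)
Since every base adds ≥2°C, Tm only increases with n, so the threshold is first crossed at n = 18.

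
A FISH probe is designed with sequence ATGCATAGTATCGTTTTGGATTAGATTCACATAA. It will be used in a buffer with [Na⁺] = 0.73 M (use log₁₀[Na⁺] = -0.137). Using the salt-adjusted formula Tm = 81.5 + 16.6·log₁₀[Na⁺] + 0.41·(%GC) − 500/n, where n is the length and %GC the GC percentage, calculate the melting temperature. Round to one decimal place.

Length n = 34. Scanning the sequence gives C=4, T=13, A=11, G=6.
G+C = 10, so %GC = 10/34 × 100 = 29.412%
Salt term: 16.6 × (-0.137) = -2.274
GC term: 0.41 × 29.412 = 12.059; length term: −500/34 = −14.706
Tm = 81.5 + (-2.274) + 12.059 − 14.706 = 76.579 → 76.6°C

76.6°C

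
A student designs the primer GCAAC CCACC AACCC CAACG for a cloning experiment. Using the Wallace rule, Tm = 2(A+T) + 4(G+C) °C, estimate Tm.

A=7, G=2, C=11, T=0
So N_AT = 7 and N_GC = 13.
Tm = 4·13 + 2·7 = 52 + 14 = 66°C

66°C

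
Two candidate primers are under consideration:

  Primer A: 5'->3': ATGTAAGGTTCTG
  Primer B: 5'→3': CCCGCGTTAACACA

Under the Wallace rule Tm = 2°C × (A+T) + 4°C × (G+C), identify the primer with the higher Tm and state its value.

Primer A: A+T=8, G+C=5 → Tm = 2(8)+4(5) = 36°C
Primer B: A+T=6, G+C=8 → Tm = 2(6)+4(8) = 44°C
36°C vs 44°C → primer B is higher.

Primer B, 44°C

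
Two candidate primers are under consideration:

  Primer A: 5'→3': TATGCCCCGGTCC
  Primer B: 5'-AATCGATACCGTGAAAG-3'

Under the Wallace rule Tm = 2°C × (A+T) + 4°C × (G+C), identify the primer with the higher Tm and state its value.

Primer A: A+T=4, G+C=9 → Tm = 2(4)+4(9) = 44°C
Primer B: A+T=10, G+C=7 → Tm = 2(10)+4(7) = 48°C
44°C vs 48°C → primer B is higher.

Primer B, 48°C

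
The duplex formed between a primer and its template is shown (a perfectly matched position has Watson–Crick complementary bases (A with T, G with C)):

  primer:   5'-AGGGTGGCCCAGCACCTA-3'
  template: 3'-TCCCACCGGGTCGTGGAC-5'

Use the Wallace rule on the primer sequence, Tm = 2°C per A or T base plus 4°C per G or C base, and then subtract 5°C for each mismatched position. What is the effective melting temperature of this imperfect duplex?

Primer base counts: A=4, T=2, G=6, C=6 → A+T=6, G+C=12
Perfect-match Tm = 2(6) + 4(12) = 12 + 48 = 60°C
Mismatches (positions where the bases are not complementary): 1 (at position 18)
Effective Tm = 60 − 1×5 = 60 − 5 = 55°C

55°C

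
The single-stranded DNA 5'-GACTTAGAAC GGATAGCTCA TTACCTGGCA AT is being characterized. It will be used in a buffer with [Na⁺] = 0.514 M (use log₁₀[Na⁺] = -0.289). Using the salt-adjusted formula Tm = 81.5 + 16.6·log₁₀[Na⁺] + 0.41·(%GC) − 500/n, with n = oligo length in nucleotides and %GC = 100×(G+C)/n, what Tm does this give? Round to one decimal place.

Length n = 32. Counting bases: T=8, A=10, G=7, C=7
G+C = 14, so %GC = 14/32 × 100 = 43.75%
Salt term: 16.6 × (-0.289) = -4.797
GC term: 0.41 × 43.75 = 17.938; length term: −500/32 = −15.625
Tm = 81.5 + (-4.797) + 17.938 − 15.625 = 79.016 → 79.0°C

79.0°C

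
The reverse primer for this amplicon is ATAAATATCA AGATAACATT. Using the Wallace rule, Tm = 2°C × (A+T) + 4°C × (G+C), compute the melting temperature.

Base counts: T=6, G=1, C=2, A=11
A+T = 17, G+C = 3
Tm = 2×17 + 4×3 = 46°C

46°C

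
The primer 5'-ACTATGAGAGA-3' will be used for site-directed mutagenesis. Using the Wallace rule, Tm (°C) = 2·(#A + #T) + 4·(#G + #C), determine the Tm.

Base counts: C=1, G=3, A=5, T=2
AT pairs contribute 7, GC pairs contribute 4.
Tm = 4·4 + 2·7 = 16 + 14 = 30°C

30°C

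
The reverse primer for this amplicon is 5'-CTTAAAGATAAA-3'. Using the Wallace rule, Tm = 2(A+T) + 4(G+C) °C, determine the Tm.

28°C

Scanning the sequence gives T=3, G=1, A=7, C=1.
AT pairs contribute 10, GC pairs contribute 2.
Tm = 2×10 + 4×2 = 28°C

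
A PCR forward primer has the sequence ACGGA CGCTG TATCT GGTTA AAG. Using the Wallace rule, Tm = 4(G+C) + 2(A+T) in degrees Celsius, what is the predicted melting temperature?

68°C

Scanning the sequence gives A=6, G=7, T=6, C=4.
A+T = 12, G+C = 11
Tm = 2(12) + 4(11) = 24 + 44 = 68°C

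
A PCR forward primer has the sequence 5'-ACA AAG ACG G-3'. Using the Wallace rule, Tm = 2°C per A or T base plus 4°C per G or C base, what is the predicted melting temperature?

30°C

Scanning the sequence gives T=0, G=3, A=5, C=2.
AT pairs contribute 5, GC pairs contribute 5.
Tm = 4·5 + 2·5 = 20 + 10 = 30°C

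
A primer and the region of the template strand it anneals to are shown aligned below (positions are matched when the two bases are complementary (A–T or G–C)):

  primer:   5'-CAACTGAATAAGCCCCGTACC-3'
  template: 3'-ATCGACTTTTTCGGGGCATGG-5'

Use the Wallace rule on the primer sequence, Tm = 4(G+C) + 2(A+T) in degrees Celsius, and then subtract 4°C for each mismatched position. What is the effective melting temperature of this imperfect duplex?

Primer base counts: A=7, T=3, G=3, C=8 → A+T=10, G+C=11
Perfect-match Tm = 2(10) + 4(11) = 20 + 44 = 64°C
Mismatches (positions where the bases are not complementary): 3 (at positions 1, 3, 9)
Effective Tm = 64 − 3×4 = 64 − 12 = 52°C

52°C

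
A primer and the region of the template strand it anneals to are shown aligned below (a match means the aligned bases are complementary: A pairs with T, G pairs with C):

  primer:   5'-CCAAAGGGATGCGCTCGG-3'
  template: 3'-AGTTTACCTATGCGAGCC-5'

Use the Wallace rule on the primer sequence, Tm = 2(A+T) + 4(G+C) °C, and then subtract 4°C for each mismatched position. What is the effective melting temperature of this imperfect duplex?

48°C

Primer base counts: A=4, T=2, G=7, C=5 → A+T=6, G+C=12
Perfect-match Tm = 2(6) + 4(12) = 12 + 48 = 60°C
Mismatches (positions where the bases are not complementary): 3 (at positions 1, 6, 11)
Effective Tm = 60 − 3×4 = 60 − 12 = 48°C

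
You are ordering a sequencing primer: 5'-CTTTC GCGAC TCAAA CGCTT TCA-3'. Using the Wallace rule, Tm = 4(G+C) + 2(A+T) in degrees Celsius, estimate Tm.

Counting bases: G=3, C=8, T=7, A=5
So N_AT = 12 and N_GC = 11.
Tm = 2×12 + 4×11 = 68°C

68°C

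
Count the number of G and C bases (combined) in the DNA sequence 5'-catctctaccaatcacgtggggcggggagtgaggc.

22

Scanning the sequence gives T=6, A=7, G=13, C=9.
G+C = 13 + 9 = 22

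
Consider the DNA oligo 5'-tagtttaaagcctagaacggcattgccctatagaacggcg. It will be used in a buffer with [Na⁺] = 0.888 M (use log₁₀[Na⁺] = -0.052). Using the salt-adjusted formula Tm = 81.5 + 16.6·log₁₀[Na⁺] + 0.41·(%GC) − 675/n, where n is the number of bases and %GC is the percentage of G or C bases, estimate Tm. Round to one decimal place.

Length n = 40. Base counts: G=10, T=9, A=12, C=9
G+C = 19, so %GC = 19/40 × 100 = 47.5%
Salt term: 16.6 × (-0.052) = -0.863
GC term: 0.41 × 47.5 = 19.475; length term: −675/40 = −16.875
Tm = 81.5 + (-0.863) + 19.475 − 16.875 = 83.237 → 83.2°C

83.2°C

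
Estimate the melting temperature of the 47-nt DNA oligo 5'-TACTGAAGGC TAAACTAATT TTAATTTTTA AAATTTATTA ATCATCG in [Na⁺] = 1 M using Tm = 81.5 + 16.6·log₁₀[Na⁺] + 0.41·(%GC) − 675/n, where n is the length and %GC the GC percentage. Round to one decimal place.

75.0°C

Length n = 47. Scanning the sequence gives G=4, A=18, C=5, T=20.
G+C = 9, so %GC = 9/47 × 100 = 19.149%
Salt term: 16.6 × (0) = 0
GC term: 0.41 × 19.149 = 7.851; length term: −675/47 = −14.362
Tm = 81.5 + (0) + 7.851 − 14.362 = 74.989 → 75.0°C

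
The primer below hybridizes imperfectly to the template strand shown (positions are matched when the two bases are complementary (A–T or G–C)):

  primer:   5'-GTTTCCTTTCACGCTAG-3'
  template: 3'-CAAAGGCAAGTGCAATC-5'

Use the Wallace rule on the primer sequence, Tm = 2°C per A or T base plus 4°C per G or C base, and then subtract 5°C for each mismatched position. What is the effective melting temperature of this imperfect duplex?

40°C

Primer base counts: A=2, T=7, G=3, C=5 → A+T=9, G+C=8
Perfect-match Tm = 2(9) + 4(8) = 18 + 32 = 50°C
Mismatches (positions where the bases are not complementary): 2 (at positions 7, 14)
Effective Tm = 50 − 2×5 = 50 − 10 = 40°C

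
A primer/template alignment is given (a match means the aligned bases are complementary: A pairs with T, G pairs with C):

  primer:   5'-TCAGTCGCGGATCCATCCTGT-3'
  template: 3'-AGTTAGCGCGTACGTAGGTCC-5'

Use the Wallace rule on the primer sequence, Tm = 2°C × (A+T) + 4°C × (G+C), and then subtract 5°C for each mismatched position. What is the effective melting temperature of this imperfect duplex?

41°C

Primer base counts: A=3, T=6, G=5, C=7 → A+T=9, G+C=12
Perfect-match Tm = 2(9) + 4(12) = 18 + 48 = 66°C
Mismatches (positions where the bases are not complementary): 5 (at positions 4, 10, 13, 19, 21)
Effective Tm = 66 − 5×5 = 66 − 25 = 41°C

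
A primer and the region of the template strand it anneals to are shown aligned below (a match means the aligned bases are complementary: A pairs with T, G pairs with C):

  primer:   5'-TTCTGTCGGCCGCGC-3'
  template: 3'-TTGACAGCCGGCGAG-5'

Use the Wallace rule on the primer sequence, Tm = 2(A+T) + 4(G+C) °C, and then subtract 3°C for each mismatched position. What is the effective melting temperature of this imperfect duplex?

43°C

Primer base counts: A=0, T=4, G=5, C=6 → A+T=4, G+C=11
Perfect-match Tm = 2(4) + 4(11) = 8 + 44 = 52°C
Mismatches (positions where the bases are not complementary): 3 (at positions 1, 2, 14)
Effective Tm = 52 − 3×3 = 52 − 9 = 43°C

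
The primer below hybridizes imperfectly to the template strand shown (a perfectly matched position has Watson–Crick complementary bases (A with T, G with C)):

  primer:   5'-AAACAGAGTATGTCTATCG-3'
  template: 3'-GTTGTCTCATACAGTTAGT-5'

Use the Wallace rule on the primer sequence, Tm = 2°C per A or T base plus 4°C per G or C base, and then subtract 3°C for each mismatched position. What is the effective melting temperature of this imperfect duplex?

43°C

Primer base counts: A=7, T=5, G=4, C=3 → A+T=12, G+C=7
Perfect-match Tm = 2(12) + 4(7) = 24 + 28 = 52°C
Mismatches (positions where the bases are not complementary): 3 (at positions 1, 15, 19)
Effective Tm = 52 − 3×3 = 52 − 9 = 43°C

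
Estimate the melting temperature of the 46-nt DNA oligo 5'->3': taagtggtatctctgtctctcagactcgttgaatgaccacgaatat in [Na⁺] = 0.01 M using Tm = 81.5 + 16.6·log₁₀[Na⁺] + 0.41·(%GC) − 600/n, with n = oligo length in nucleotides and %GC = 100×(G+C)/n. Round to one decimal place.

Length n = 46. Scanning the sequence gives G=9, C=10, A=12, T=15.
G+C = 19, so %GC = 19/46 × 100 = 41.304%
Salt term: 16.6 × (-2) = -33.2
GC term: 0.41 × 41.304 = 16.935; length term: −600/46 = −13.043
Tm = 81.5 + (-33.2) + 16.935 − 13.043 = 52.192 → 52.2°C

52.2°C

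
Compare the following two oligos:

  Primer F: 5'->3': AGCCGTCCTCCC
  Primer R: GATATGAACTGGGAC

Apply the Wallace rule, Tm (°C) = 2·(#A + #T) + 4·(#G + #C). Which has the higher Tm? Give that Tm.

Primer F: A+T=3, G+C=9 → Tm = 2(3)+4(9) = 42°C
Primer R: A+T=8, G+C=7 → Tm = 2(8)+4(7) = 44°C
42°C vs 44°C → primer R is higher.

Primer R, 44°C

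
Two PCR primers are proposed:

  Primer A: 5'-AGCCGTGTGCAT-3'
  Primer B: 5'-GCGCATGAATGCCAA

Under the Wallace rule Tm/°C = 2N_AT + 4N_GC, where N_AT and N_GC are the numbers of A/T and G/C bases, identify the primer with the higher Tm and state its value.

Primer B, 46°C

Primer A: A+T=5, G+C=7 → Tm = 2(5)+4(7) = 38°C
Primer B: A+T=7, G+C=8 → Tm = 2(7)+4(8) = 46°C
38°C vs 46°C → primer B is higher.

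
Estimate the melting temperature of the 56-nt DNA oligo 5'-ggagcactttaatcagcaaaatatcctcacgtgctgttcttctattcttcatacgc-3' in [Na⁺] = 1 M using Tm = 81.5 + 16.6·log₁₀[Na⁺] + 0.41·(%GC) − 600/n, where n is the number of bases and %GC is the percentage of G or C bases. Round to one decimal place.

Length n = 56. Counting bases: A=14, G=8, T=19, C=15
G+C = 23, so %GC = 23/56 × 100 = 41.071%
Salt term: 16.6 × (0) = 0
GC term: 0.41 × 41.071 = 16.839; length term: −600/56 = −10.714
Tm = 81.5 + (0) + 16.839 − 10.714 = 87.625 → 87.6°C

87.6°C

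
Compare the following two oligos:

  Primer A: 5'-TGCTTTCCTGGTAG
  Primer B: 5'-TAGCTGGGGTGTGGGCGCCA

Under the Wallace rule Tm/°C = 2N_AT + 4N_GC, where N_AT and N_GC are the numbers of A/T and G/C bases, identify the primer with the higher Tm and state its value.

Primer B, 68°C

Primer A: A+T=7, G+C=7 → Tm = 2(7)+4(7) = 42°C
Primer B: A+T=6, G+C=14 → Tm = 2(6)+4(14) = 68°C
42°C vs 68°C → primer B is higher.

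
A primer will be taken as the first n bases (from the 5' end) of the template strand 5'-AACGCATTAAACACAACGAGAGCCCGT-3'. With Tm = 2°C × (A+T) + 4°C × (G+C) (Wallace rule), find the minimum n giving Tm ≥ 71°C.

First 24 bases: AACGCATTAAACACAACGAGAGCC → Tm = 70°C (< 71°C)
First 25 bases: AACGCATTAAACACAACGAGAGCCC → Tm = 74°C (≥ 71°C)
Since every base adds ≥2°C, Tm only increases with n, so the threshold is first crossed at n = 25.

n = 25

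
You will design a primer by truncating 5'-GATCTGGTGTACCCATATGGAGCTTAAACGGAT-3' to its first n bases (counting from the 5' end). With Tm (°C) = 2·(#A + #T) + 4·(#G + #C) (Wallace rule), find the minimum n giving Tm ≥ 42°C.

First 13 bases: GATCTGGTGTACC → Tm = 40°C (< 42°C)
First 14 bases: GATCTGGTGTACCC → Tm = 44°C (≥ 42°C)
Since every base adds ≥2°C, Tm only increases with n, so the threshold is first crossed at n = 14.

n = 14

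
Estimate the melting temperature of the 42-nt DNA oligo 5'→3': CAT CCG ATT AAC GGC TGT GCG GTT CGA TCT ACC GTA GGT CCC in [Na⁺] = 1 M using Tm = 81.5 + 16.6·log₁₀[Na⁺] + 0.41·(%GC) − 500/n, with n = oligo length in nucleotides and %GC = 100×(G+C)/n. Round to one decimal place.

93.0°C

Length n = 42. Scanning the sequence gives A=7, T=11, C=13, G=11.
G+C = 24, so %GC = 24/42 × 100 = 57.143%
Salt term: 16.6 × (0) = 0
GC term: 0.41 × 57.143 = 23.429; length term: −500/42 = −11.905
Tm = 81.5 + (0) + 23.429 − 11.905 = 93.024 → 93.0°C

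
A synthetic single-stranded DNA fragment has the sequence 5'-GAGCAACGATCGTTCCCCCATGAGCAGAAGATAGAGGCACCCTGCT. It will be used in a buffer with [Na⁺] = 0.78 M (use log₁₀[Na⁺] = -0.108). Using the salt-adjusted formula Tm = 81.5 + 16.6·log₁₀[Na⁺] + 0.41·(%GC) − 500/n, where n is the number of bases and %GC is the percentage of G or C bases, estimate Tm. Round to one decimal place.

92.0°C

Length n = 46. Scanning the sequence gives C=14, A=13, T=7, G=12.
G+C = 26, so %GC = 26/46 × 100 = 56.522%
Salt term: 16.6 × (-0.108) = -1.793
GC term: 0.41 × 56.522 = 23.174; length term: −500/46 = −10.87
Tm = 81.5 + (-1.793) + 23.174 − 10.87 = 92.011 → 92.0°C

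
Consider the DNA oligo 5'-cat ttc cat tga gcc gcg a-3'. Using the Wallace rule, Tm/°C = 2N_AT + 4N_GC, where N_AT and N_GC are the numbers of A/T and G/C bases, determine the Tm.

Base counts: G=4, A=4, T=5, C=6
AT pairs contribute 9, GC pairs contribute 10.
Tm = 4·10 + 2·9 = 40 + 18 = 58°C

58°C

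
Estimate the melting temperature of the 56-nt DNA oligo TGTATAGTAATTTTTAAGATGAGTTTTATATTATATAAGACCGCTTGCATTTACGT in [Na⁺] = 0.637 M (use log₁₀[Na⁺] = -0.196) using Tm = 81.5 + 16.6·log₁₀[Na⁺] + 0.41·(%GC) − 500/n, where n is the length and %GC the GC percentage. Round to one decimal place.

Length n = 56. A=17, C=5, T=25, G=9
G+C = 14, so %GC = 14/56 × 100 = 25%
Salt term: 16.6 × (-0.196) = -3.254
GC term: 0.41 × 25 = 10.25; length term: −500/56 = −8.929
Tm = 81.5 + (-3.254) + 10.25 − 8.929 = 79.567 → 79.6°C

79.6°C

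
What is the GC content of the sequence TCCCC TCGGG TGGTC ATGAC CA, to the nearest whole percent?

64%

Scanning the sequence gives T=5, G=6, C=8, A=3.
G+C = 6 + 8 = 14 out of 22 bases
%GC = 14/22 × 100 = 63.64% ≈ 64%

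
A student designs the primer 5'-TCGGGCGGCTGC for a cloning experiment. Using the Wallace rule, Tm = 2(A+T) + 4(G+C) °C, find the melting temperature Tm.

44°C

T=2, G=6, A=0, C=4
A+T = 2, G+C = 10
Tm = 2(2) + 4(10) = 4 + 40 = 44°C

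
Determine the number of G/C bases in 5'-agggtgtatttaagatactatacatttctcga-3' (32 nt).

10

Counting bases: G=6, T=12, C=4, A=10
Total G or C: 6 + 4 = 10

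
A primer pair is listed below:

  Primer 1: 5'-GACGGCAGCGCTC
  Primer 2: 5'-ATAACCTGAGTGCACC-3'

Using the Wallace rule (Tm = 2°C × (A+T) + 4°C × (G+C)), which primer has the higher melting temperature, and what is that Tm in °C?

Primer 2, 48°C

Primer 1: A+T=3, G+C=10 → Tm = 2(3)+4(10) = 46°C
Primer 2: A+T=8, G+C=8 → Tm = 2(8)+4(8) = 48°C
46°C vs 48°C → primer 2 is higher.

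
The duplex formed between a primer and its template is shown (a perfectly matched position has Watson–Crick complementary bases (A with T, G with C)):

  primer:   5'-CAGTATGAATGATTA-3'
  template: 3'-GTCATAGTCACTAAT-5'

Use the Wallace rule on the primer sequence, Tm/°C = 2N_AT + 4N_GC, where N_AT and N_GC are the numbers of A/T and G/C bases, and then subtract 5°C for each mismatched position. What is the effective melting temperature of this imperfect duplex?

Primer base counts: A=6, T=5, G=3, C=1 → A+T=11, G+C=4
Perfect-match Tm = 2(11) + 4(4) = 22 + 16 = 38°C
Mismatches (positions where the bases are not complementary): 2 (at positions 7, 9)
Effective Tm = 38 − 2×5 = 38 − 10 = 28°C

28°C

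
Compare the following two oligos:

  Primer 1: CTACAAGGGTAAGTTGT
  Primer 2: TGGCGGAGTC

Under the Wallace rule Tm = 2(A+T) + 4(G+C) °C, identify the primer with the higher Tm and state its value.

Primer 1: A+T=10, G+C=7 → Tm = 2(10)+4(7) = 48°C
Primer 2: A+T=3, G+C=7 → Tm = 2(3)+4(7) = 34°C
48°C vs 34°C → primer 1 is higher.

Primer 1, 48°C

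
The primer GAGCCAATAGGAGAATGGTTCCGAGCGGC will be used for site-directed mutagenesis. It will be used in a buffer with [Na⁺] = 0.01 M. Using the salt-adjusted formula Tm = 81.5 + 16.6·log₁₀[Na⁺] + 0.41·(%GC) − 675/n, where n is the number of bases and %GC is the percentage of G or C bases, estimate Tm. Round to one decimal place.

49.1°C

Length n = 29. Counting bases: C=6, G=11, A=8, T=4
G+C = 17, so %GC = 17/29 × 100 = 58.621%
Salt term: 16.6 × (-2) = -33.2
GC term: 0.41 × 58.621 = 24.035; length term: −675/29 = −23.276
Tm = 81.5 + (-33.2) + 24.035 − 23.276 = 49.059 → 49.1°C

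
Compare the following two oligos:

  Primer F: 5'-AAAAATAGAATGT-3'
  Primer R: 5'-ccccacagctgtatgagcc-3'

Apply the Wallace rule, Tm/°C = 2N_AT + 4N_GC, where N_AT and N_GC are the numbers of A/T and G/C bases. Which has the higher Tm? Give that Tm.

Primer F: A+T=11, G+C=2 → Tm = 2(11)+4(2) = 30°C
Primer R: A+T=7, G+C=12 → Tm = 2(7)+4(12) = 62°C
30°C vs 62°C → primer R is higher.

Primer R, 62°C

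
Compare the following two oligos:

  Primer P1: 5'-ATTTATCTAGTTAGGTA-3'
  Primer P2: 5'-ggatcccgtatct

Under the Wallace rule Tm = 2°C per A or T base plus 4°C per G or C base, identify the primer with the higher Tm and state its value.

Primer P1: A+T=13, G+C=4 → Tm = 2(13)+4(4) = 42°C
Primer P2: A+T=6, G+C=7 → Tm = 2(6)+4(7) = 40°C
42°C vs 40°C → primer P1 is higher.

Primer P1, 42°C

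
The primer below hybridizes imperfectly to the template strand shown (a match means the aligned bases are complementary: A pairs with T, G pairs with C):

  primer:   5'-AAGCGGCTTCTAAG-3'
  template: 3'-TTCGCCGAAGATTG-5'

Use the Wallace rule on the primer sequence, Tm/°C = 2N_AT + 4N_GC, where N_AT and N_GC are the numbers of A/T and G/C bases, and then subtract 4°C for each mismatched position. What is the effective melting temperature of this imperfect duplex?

38°C

Primer base counts: A=4, T=3, G=4, C=3 → A+T=7, G+C=7
Perfect-match Tm = 2(7) + 4(7) = 14 + 28 = 42°C
Mismatches (positions where the bases are not complementary): 1 (at position 14)
Effective Tm = 42 − 1×4 = 42 − 4 = 38°C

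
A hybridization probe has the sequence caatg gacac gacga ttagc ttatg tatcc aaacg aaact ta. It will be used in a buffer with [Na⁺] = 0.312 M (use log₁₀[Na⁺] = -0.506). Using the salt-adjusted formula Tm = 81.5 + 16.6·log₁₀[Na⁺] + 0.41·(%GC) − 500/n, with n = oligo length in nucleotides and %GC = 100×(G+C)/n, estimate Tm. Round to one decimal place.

76.8°C

Length n = 42. T=10, G=7, A=16, C=9
G+C = 16, so %GC = 16/42 × 100 = 38.095%
Salt term: 16.6 × (-0.506) = -8.4
GC term: 0.41 × 38.095 = 15.619; length term: −500/42 = −11.905
Tm = 81.5 + (-8.4) + 15.619 − 11.905 = 76.814 → 76.8°C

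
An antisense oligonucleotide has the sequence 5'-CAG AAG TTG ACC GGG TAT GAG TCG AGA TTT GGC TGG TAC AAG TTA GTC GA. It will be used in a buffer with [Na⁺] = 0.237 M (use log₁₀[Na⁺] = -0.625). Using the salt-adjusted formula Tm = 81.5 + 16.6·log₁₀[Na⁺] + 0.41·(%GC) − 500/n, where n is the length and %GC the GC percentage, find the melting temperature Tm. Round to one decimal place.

80.8°C

Length n = 50. C=7, A=13, T=13, G=17
G+C = 24, so %GC = 24/50 × 100 = 48%
Salt term: 16.6 × (-0.625) = -10.375
GC term: 0.41 × 48 = 19.68; length term: −500/50 = −10
Tm = 81.5 + (-10.375) + 19.68 − 10 = 80.805 → 80.8°C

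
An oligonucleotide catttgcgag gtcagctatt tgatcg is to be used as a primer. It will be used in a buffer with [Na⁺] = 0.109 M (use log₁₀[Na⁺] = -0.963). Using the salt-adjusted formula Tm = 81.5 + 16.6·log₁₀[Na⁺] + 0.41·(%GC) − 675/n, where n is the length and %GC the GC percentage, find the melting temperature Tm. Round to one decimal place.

58.5°C

Length n = 26. Base counts: G=7, T=9, A=5, C=5
G+C = 12, so %GC = 12/26 × 100 = 46.154%
Salt term: 16.6 × (-0.963) = -15.986
GC term: 0.41 × 46.154 = 18.923; length term: −675/26 = −25.962
Tm = 81.5 + (-15.986) + 18.923 − 25.962 = 58.475 → 58.5°C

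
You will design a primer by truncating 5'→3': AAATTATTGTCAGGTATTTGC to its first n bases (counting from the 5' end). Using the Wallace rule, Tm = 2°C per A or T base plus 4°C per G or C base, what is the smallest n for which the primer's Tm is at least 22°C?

First 9 bases: AAATTATTG → Tm = 20°C (< 22°C)
First 10 bases: AAATTATTGT → Tm = 22°C (≥ 22°C)
Each additional base adds 2°C (A/T) or 4°C (G/C), so Tm is non-decreasing in n; n = 10 is the first length to reach 22°C.

n = 10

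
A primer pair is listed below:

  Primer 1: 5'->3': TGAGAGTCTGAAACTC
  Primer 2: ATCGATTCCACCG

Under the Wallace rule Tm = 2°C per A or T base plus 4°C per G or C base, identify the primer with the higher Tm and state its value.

Primer 1: A+T=9, G+C=7 → Tm = 2(9)+4(7) = 46°C
Primer 2: A+T=6, G+C=7 → Tm = 2(6)+4(7) = 40°C
46°C vs 40°C → primer 1 is higher.

Primer 1, 46°C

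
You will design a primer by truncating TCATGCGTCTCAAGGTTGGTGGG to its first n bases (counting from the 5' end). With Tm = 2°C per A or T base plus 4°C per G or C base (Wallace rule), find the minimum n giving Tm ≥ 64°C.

n = 21

First 20 bases: TCATGCGTCTCAAGGTTGGT → Tm = 60°C (< 64°C)
First 21 bases: TCATGCGTCTCAAGGTTGGTG → Tm = 64°C (≥ 64°C)
Since every base adds ≥2°C, Tm only increases with n, so the threshold is first crossed at n = 21.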